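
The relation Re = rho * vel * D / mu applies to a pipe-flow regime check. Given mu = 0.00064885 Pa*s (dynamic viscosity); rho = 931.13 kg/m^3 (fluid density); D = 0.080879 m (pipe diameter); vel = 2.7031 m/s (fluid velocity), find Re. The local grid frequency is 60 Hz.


Re = rho * vel * D / mu
Re = 931.13 * 2.7031 * 0.080879 / 0.00064885
Re = 3.1374e+05


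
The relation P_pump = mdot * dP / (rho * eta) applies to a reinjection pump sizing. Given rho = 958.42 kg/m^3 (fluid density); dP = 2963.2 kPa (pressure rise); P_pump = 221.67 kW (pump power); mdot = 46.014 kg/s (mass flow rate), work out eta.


eta = mdot * dP / (rho * P_pump)
eta = 46.014 * 2963.2 / (958.42 * 221.67)
eta = 0.64178


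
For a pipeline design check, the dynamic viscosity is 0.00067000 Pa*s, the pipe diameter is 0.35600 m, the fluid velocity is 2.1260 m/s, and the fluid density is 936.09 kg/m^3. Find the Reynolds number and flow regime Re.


Step 1: Re = rho*vel*D/mu = 936.09*2.126*0.356/0.00067 = 1.0574e+06
Step 2: Re = 1.0574e+06 > 4000, so flow is turbulent.
Re = 1.0574e+06 (turbulent)


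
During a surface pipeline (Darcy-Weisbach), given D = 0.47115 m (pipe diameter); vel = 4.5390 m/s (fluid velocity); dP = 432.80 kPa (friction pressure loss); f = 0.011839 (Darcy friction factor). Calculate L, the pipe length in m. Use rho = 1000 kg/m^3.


L = dP*1000*D / (f*rho*vel^2/2)
L = 432.80*1000*0.47115 / (0.011839*1000*4.5390^2/2)
L = 1672.0 m


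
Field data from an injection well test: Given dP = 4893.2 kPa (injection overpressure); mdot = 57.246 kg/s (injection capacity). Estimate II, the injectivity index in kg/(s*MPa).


II = mdot * 1000 / dP
II = 57.246 * 1000 / 4893.2
II = 11.699 kg/(s*MPa)


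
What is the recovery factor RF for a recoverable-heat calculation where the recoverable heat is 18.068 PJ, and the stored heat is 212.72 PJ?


RF = Q_rec / Q_s
RF = 18.068 / 212.72
RF = 0.084938


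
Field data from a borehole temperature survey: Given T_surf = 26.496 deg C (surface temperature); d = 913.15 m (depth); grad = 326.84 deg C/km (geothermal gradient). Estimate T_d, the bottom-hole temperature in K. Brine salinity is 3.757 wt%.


T_d = T_surf + grad * d / 1000
T_d = 26.496 + 326.84 * 913.15 / 1000
T_d = 324.9499 deg C
Convert to K: 324.9499 + 273.15 = 598.10 K
T_d = 598.10 K


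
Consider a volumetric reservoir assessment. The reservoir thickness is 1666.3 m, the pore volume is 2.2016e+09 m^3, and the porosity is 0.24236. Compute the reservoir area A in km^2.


A = Vp / (1e6 * hr * phi)
A = 2.2016e+09 / (1e6 * 1666.3 * 0.24236)
A = 5.4516 km^2


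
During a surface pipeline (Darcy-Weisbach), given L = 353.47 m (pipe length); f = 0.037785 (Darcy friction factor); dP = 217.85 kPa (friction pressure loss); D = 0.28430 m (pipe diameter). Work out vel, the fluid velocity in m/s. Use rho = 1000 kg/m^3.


vel = sqrt(dP*1000*2*D / (f*L*rho))
vel = sqrt(217.85*1000*2*0.28430 / (0.037785*353.47*1000))
vel = 3.0454 m/s


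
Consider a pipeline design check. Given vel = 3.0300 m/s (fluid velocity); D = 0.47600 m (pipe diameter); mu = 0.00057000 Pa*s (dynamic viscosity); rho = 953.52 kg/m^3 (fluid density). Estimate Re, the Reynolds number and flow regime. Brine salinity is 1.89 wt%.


Step 1: Re = rho*vel*D/mu = 953.52*3.03*0.476/0.00057 = 2.4127e+06
Step 2: Re = 2.4127e+06 > 4000, so flow is turbulent.
Re = 2.4127e+06 (turbulent)


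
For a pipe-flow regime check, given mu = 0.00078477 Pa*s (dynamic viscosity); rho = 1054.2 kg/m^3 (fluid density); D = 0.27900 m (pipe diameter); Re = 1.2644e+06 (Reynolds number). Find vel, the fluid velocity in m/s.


vel = Re * mu / (rho * D)
vel = 1.2644e+06 * 0.00078477 / (1054.2 * 0.27900)
vel = 3.3736 m/s


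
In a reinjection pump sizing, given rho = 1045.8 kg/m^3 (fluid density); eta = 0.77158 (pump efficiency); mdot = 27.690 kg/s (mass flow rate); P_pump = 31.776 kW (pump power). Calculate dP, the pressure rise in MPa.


dP = P_pump * rho * eta / mdot
dP = 31.776 * 1045.8 * 0.77158 / 27.690
dP = 925.9891 kPa
Convert: 925.9891 kPa * 0.001 = 0.92599 MPa
dP = 0.92599 MPa


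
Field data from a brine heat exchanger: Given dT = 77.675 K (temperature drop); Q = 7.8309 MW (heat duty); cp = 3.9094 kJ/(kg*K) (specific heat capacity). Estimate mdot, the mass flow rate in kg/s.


mdot = Q * 1000 / (cp * dT)
mdot = 7.8309 * 1000 / (3.9094 * 77.675)
mdot = 25.788 kg/s


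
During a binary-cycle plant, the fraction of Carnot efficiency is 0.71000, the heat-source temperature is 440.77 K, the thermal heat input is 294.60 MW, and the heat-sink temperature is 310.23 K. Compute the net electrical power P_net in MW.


Step 1: eta = (1 - Tc/Th)*f = (1 - 310.23/440.77)*0.71 = 0.2102761
Step 2: P_net = eta * Q_in = 0.2102761 * 294.6 = 61.947 MW
P_net = 61.947 MW


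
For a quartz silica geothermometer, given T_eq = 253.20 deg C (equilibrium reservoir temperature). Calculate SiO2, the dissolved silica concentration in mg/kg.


SiO2 = 10^(5.19 - 1309/(T_eq + 273.15))
SiO2 = 10^(5.19 - 1309/(253.20 + 273.15))
SiO2 = 504.73 mg/kg


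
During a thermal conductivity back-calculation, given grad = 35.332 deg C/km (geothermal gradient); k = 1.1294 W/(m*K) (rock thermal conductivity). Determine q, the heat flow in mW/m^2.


q = k * grad / 1000
q = 1.1294 * 35.332 / 1000
q = 0.03990396 W/m^2
Convert: 0.03990396 W/m^2 * 1000.0 = 39.904 mW/m^2
q = 39.904 mW/m^2


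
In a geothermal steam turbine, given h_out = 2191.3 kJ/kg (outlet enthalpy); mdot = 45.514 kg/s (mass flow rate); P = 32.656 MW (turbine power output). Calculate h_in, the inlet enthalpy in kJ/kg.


h_in = h_out + P * 1000 / mdot
h_in = 2191.3 + 32.656 * 1000 / 45.514
h_in = 2908.8 kJ/kg


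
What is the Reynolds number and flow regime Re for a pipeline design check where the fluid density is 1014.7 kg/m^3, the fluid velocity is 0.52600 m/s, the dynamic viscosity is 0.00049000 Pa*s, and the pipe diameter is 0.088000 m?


Step 1: Re = rho*vel*D/mu = 1014.7*0.526*0.088/0.00049 = 95854
Step 2: Re = 95854 > 4000, so flow is turbulent.
Re = 95854 (turbulent)


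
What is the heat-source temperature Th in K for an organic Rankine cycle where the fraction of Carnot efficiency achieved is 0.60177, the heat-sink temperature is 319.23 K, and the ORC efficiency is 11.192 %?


Th = Tc / (1 - (eta_orc/100)/f)
Th = 319.23 / (1 - (11.192/100)/0.60177)
Th = 392.17 K


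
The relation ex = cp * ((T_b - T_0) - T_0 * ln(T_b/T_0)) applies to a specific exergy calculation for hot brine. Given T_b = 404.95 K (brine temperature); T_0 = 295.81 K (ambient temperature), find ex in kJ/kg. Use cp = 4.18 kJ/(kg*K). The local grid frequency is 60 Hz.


ex = cp * ((T_b - T_0) - T_0 * ln(T_b/T_0))
ex = 4.18 * ((404.95 - 295.81) - 295.81 * ln(404.95/295.81))
ex = 67.891 kJ/kg


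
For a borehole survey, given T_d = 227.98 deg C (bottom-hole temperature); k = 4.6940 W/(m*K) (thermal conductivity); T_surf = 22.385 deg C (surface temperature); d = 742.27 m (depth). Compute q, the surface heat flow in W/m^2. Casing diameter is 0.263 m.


Step 1: grad = (T_d - T_surf)/d * 1000 = (227.98 - 22.385)/742.27 * 1000 = 276.9814 deg C/km
Step 2: q = k * grad / 1000 = 4.694 * 276.9814 / 1000 = 1.3002 W/m^2
q = 1.3002 W/m^2


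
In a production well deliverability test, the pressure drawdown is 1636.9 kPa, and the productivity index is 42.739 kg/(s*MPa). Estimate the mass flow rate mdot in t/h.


mdot = PI * dP / 1000
mdot = 42.739 * 1636.9 / 1000
mdot = 69.95947 kg/s
Convert: 69.95947 kg/s * 3.6 = 251.85 t/h
mdot = 251.85 t/h


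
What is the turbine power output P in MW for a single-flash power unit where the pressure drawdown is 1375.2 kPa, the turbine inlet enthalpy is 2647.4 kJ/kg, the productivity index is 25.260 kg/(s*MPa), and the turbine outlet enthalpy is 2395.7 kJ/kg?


Step 1: mdot = PI * dP / 1000 = 25.26 * 1375.2 / 1000 = 34.73755 kg/s
Step 2: P = mdot*(h_in - h_out)/1000 = 34.73755*(2647.4 - 2395.7)/1000 = 8.7434 MW
P = 8.7434 MW


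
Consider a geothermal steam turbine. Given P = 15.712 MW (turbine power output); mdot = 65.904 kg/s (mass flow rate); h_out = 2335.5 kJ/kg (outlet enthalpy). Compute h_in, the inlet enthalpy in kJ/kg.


h_in = h_out + P * 1000 / mdot
h_in = 2335.5 + 15.712 * 1000 / 65.904
h_in = 2573.9 kJ/kg


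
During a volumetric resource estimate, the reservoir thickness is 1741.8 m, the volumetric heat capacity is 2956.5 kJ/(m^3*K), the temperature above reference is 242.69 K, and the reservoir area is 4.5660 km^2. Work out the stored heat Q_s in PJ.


Step 1: Vr = A*1e6*hr = 4.566*1e6*1741.8 = 7.953059e+09 m^3
Step 2: Q_s = Vr*rhoc*dT/1e12 = 7.953059e+09*2956.5*242.69/1e12 = 5706.4 PJ
Q_s = 5706.4 PJ


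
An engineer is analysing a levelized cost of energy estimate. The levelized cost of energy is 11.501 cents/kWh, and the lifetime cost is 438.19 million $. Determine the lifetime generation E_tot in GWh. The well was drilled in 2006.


E_tot = C_tot / LCOE * 100
E_tot = 438.19 / 11.501 * 100
E_tot = 3810.0 GWh


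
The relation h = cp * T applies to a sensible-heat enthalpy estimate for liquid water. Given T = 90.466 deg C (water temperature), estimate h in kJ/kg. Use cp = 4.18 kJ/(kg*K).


h = cp * T
h = 4.18 * 90.466
h = 378.15 kJ/kg


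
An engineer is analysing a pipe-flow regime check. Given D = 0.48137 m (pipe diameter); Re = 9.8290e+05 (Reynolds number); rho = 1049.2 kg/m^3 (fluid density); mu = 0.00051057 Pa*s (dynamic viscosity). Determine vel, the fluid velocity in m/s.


vel = Re * mu / (rho * D)
vel = 9.8290e+05 * 0.00051057 / (1049.2 * 0.48137)
vel = 0.99364 m/s


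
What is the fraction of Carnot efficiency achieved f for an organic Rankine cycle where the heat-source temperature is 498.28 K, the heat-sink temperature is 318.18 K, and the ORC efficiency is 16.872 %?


f = (eta_orc/100) / (1 - Tc/Th)
f = (16.872/100) / (1 - 318.18/498.28)
f = 0.46680


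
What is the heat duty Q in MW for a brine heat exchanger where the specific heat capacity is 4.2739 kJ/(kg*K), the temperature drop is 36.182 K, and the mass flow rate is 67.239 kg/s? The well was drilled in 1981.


Q = mdot * cp * dT / 1000
Q = 67.239 * 4.2739 * 36.182 / 1000
Q = 10.398 MW


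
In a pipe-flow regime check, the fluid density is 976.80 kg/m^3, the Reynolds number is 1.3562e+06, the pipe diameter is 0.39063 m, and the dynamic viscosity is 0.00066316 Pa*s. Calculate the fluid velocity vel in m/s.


vel = Re * mu / (rho * D)
vel = 1.3562e+06 * 0.00066316 / (976.80 * 0.39063)
vel = 2.3571 m/s


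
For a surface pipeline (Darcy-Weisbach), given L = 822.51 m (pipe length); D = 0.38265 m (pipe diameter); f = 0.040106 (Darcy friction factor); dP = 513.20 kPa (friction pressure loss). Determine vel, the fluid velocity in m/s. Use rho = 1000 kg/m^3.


vel = sqrt(dP*1000*2*D / (f*L*rho))
vel = sqrt(513.20*1000*2*0.38265 / (0.040106*822.51*1000))
vel = 3.4505 m/s


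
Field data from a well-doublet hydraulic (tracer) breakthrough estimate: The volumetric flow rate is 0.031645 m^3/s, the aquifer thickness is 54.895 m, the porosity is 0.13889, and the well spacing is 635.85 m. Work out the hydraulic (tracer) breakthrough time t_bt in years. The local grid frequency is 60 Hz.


t_bt = pi * hr * phi * L^2 / (3 * Qv) / (365.25*86400)
t_bt = pi * 54.895 * 0.13889 * 635.85^2 / (3 * 0.031645) / (365.25*86400)
t_bt = 3.2325 years


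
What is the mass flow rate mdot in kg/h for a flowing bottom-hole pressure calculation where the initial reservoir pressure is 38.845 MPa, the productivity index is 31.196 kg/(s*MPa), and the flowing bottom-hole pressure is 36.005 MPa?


mdot = (P_i - P_wf) * PI
mdot = (38.845 - 36.005) * 31.196
mdot = 88.59664 kg/s
Convert: 88.59664 kg/s * 3600.0 = 3.1895e+05 kg/h
mdot = 3.1895e+05 kg/h


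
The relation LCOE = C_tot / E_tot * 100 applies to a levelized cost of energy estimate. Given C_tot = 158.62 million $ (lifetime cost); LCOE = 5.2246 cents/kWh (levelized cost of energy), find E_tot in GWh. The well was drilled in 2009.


E_tot = C_tot / LCOE * 100
E_tot = 158.62 / 5.2246 * 100
E_tot = 3036.0 GWh


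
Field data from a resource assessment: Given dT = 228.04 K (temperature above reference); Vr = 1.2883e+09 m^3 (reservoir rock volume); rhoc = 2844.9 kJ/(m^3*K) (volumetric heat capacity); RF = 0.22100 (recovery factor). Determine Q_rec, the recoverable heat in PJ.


Step 1: Q_s = Vr*rhoc*dT/1e12 = 1.2883e+09*2844.9*228.04/1e12 = 835.7859 PJ
Step 2: Q_rec = Q_s * RF = 835.7859 * 0.221 = 184.71 PJ
Q_rec = 184.71 PJ


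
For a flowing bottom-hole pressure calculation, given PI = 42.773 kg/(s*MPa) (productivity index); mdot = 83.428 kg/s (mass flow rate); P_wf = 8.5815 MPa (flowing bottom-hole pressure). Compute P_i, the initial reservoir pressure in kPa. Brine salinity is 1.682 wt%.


P_i = P_wf + mdot / PI
P_i = 8.5815 + 83.428 / 42.773
P_i = 10.53198 MPa
Convert: 10.53198 MPa * 1000.0 = 10532 kPa
P_i = 10532 kPa


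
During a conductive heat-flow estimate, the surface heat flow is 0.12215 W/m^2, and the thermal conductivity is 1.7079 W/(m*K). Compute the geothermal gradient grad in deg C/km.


grad = q * 1000 / k
grad = 0.12215 * 1000 / 1.7079
grad = 71.521 deg C/km


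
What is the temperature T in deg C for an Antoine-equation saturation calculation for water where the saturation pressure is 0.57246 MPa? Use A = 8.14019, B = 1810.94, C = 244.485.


T = B / (A - log10(P_sat * 760 / 0.101325)) - C
T = 1810.94 / (8.14019 - log10(0.57246 * 760 / 0.101325)) - 244.485
T = 157.29 deg C


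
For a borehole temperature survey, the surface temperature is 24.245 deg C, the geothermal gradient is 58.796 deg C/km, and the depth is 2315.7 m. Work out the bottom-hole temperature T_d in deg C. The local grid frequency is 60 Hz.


T_d = T_surf + grad * d / 1000
T_d = 24.245 + 58.796 * 2315.7 / 1000
T_d = 160.40 deg C


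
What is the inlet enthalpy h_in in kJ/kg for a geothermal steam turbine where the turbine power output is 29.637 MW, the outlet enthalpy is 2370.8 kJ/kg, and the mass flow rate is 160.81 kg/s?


h_in = h_out + P * 1000 / mdot
h_in = 2370.8 + 29.637 * 1000 / 160.81
h_in = 2555.1 kJ/kg


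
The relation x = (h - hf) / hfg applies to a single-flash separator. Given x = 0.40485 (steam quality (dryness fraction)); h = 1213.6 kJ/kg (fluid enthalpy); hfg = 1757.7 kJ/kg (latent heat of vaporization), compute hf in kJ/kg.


hf = h - x * hfg
hf = 1213.6 - 0.40485 * 1757.7
hf = 502.00 kJ/kg


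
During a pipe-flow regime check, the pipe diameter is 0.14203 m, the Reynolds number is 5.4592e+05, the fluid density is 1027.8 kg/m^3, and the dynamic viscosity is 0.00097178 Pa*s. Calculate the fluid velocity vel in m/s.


vel = Re * mu / (rho * D)
vel = 5.4592e+05 * 0.00097178 / (1027.8 * 0.14203)
vel = 3.6342 m/s


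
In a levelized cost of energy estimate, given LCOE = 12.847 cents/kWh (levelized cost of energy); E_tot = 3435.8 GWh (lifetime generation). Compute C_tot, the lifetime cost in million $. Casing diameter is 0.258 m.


C_tot = LCOE / 100 * E_tot
C_tot = 12.847 / 100 * 3435.8
C_tot = 441.40 million $


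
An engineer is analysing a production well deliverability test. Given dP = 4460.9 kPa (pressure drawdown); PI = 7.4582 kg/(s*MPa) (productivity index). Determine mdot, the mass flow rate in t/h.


mdot = PI * dP / 1000
mdot = 7.4582 * 4460.9 / 1000
mdot = 33.27028 kg/s
Convert: 33.27028 kg/s * 3.6 = 119.77 t/h
mdot = 119.77 t/h


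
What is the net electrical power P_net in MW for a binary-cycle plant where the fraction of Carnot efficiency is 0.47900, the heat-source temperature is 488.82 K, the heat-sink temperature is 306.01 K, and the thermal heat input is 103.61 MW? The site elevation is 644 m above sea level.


Step 1: eta = (1 - Tc/Th)*f = (1 - 306.01/488.82)*0.479 = 0.1791375
Step 2: P_net = eta * Q_in = 0.1791375 * 103.61 = 18.560 MW
P_net = 18.560 MW


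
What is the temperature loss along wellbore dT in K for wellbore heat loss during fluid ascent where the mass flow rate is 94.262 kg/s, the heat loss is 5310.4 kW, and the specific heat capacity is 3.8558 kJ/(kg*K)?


dT = Q_loss / (mdot * cp)
dT = 5310.4 / (94.262 * 3.8558)
dT = 14.611 K


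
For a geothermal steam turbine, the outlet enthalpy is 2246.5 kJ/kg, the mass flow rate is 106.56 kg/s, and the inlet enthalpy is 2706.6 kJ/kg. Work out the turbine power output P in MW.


P = mdot * (h_in - h_out) / 1000
P = 106.56 * (2706.6 - 2246.5) / 1000
P = 49.028 MW


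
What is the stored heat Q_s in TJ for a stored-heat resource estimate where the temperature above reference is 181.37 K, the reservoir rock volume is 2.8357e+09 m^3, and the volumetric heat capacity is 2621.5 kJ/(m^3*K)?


Q_s = Vr * rhoc * dT / 1e12
Q_s = 2.8357e+09 * 2621.5 * 181.37 / 1e12
Q_s = 1348.266 PJ
Convert: 1348.266 PJ * 1000.0 = 1.3483e+06 TJ
Q_s = 1.3483e+06 TJ


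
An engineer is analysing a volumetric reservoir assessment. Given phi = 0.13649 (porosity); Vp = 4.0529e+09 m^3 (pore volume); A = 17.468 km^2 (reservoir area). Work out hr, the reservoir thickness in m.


hr = Vp / (A * 1e6 * phi)
hr = 4.0529e+09 / (17.468 * 1e6 * 0.13649)
hr = 1699.9 m


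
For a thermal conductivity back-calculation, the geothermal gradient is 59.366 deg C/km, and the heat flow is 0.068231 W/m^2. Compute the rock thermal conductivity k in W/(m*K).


k = q / (grad / 1000)
k = 0.068231 / (59.366 / 1000)
k = 1.1493 W/(m*K)


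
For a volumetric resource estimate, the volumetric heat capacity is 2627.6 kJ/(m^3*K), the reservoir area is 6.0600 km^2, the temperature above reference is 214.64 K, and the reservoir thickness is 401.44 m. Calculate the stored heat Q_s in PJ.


Step 1: Vr = A*1e6*hr = 6.06*1e6*401.44 = 2.432726e+09 m^3
Step 2: Q_s = Vr*rhoc*dT/1e12 = 2.432726e+09*2627.6*214.64/1e12 = 1372.0 PJ
Q_s = 1372.0 PJ


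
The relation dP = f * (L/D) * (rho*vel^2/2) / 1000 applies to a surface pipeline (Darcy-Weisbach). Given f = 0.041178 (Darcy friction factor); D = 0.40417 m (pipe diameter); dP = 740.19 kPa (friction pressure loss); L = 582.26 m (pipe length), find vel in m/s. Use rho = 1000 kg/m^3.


vel = sqrt(dP*1000*2*D / (f*L*rho))
vel = sqrt(740.19*1000*2*0.40417 / (0.041178*582.26*1000))
vel = 4.9955 m/s


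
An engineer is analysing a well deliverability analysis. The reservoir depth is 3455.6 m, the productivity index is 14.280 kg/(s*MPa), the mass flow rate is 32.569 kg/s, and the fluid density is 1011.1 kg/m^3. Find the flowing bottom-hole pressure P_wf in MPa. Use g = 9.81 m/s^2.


Step 1: P_i = rho*g*h/1e6 = 1011.1*9.81*3455.6/1e6 = 34.27572 MPa
Step 2: P_wf = P_i - mdot/PI = 34.27572 - 32.569/14.28 = 31.995 MPa
P_wf = 31.995 MPa


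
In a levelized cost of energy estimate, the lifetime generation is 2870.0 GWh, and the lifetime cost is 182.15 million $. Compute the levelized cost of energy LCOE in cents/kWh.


LCOE = C_tot / E_tot * 100
LCOE = 182.15 / 2870.0 * 100
LCOE = 6.3467 cents/kWh


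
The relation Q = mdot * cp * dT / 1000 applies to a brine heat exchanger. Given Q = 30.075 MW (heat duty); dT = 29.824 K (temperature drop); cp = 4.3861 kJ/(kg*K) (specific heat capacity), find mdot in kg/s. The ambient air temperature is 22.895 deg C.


mdot = Q * 1000 / (cp * dT)
mdot = 30.075 * 1000 / (4.3861 * 29.824)
mdot = 229.91 kg/s


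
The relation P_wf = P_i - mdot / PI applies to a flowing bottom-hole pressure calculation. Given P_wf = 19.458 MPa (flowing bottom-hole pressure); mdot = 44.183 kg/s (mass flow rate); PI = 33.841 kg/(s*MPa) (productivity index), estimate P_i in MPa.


P_i = P_wf + mdot / PI
P_i = 19.458 + 44.183 / 33.841
P_i = 20.764 MPa


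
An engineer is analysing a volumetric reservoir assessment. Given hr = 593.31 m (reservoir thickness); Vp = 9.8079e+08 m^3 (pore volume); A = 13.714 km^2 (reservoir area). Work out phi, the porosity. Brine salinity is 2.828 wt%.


phi = Vp / (A * 1e6 * hr)
phi = 9.8079e+08 / (13.714 * 1e6 * 593.31)
phi = 0.12054


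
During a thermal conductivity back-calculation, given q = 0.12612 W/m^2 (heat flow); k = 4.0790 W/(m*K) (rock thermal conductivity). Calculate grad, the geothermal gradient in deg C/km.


grad = q / k * 1000
grad = 0.12612 / 4.0790 * 1000
grad = 30.919 deg C/km


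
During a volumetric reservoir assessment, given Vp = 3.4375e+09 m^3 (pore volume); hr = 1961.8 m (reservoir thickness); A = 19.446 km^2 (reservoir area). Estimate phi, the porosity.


phi = Vp / (A * 1e6 * hr)
phi = 3.4375e+09 / (19.446 * 1e6 * 1961.8)
phi = 0.090107


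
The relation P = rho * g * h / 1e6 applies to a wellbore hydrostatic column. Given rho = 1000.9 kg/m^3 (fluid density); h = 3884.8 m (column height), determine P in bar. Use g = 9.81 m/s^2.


P = rho * g * h / 1e6
P = 1000.9 * 9.81 * 3884.8 / 1e6
P = 38.14419 MPa
Convert: 38.14419 MPa * 10.0 = 381.44 bar
P = 381.44 bar


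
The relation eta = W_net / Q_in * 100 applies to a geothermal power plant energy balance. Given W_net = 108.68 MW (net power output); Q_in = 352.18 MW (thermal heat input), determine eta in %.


eta = W_net / Q_in * 100
eta = 108.68 / 352.18 * 100
eta = 30.859 %


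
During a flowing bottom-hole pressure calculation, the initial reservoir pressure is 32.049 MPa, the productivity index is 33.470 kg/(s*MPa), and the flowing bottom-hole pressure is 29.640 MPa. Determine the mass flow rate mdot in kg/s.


mdot = (P_i - P_wf) * PI
mdot = (32.049 - 29.640) * 33.470
mdot = 80.629 kg/s


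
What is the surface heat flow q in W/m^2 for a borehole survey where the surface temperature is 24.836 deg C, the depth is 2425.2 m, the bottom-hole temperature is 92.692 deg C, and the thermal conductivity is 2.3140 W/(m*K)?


Step 1: grad = (T_d - T_surf)/d * 1000 = (92.692 - 24.836)/2425.2 * 1000 = 27.97955 deg C/km
Step 2: q = k * grad / 1000 = 2.314 * 27.97955 / 1000 = 0.064745 W/m^2
q = 0.064745 W/m^2


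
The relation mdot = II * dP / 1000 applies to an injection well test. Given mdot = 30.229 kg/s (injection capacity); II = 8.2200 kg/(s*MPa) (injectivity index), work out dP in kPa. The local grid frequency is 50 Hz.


dP = mdot * 1000 / II
dP = 30.229 * 1000 / 8.2200
dP = 3677.5 kPa


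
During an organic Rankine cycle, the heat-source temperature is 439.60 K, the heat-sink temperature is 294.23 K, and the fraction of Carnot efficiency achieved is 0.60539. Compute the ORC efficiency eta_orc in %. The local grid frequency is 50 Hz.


eta_orc = (1 - Tc/Th) * f * 100
eta_orc = (1 - 294.23/439.60) * 0.60539 * 100
eta_orc = 20.019 %


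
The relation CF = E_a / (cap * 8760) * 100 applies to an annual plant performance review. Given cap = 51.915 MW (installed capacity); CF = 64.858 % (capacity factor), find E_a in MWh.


E_a = CF / 100 * cap * 8760
E_a = 64.858 / 100 * 51.915 * 8760
E_a = 2.9496e+05 MWh


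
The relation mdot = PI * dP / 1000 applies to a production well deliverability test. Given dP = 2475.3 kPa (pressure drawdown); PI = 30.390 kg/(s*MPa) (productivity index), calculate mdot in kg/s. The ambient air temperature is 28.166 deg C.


mdot = PI * dP / 1000
mdot = 30.390 * 2475.3 / 1000
mdot = 75.224 kg/s


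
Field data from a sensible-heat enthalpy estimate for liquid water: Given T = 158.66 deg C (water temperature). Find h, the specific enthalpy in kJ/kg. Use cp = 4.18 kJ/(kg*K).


h = cp * T
h = 4.18 * 158.66
h = 663.20 kJ/kg


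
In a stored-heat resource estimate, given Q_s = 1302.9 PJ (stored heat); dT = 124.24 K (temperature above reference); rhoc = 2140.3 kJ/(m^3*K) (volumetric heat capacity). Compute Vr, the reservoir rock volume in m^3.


Vr = Q_s * 1e12 / (rhoc * dT)
Vr = 1302.9 * 1e12 / (2140.3 * 124.24)
Vr = 4.8998e+09 m^3


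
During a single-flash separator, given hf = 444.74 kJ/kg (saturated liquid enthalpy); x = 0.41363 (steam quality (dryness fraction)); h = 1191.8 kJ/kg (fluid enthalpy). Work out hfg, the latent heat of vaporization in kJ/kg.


hfg = (h - hf) / x
hfg = (1191.8 - 444.74) / 0.41363
hfg = 1806.1 kJ/kg


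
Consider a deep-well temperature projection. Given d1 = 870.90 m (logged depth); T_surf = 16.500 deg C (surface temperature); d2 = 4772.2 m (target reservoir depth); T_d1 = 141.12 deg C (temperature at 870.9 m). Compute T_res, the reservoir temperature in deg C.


Step 1: grad = (T_d1 - T_surf)/d1 * 1000 = (141.12 - 16.5)/870.9 * 1000 = 143.0934 deg C/km
Step 2: T_res = T_surf + grad*d2/1000 = 16.5 + 143.0934*4772.2/1000 = 699.37 deg C
T_res = 699.37 deg C


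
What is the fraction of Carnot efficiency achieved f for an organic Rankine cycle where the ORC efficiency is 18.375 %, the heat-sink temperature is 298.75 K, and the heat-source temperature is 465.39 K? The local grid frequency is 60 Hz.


f = (eta_orc/100) / (1 - Tc/Th)
f = (18.375/100) / (1 - 298.75/465.39)
f = 0.51317


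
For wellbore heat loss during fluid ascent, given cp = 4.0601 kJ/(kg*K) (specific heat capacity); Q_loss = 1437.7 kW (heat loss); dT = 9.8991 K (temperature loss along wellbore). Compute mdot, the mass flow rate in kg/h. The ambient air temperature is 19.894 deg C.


mdot = Q_loss / (cp * dT)
mdot = 1437.7 / (4.0601 * 9.8991)
mdot = 35.77139 kg/s
Convert: 35.77139 kg/s * 3600.0 = 1.2878e+05 kg/h
mdot = 1.2878e+05 kg/h


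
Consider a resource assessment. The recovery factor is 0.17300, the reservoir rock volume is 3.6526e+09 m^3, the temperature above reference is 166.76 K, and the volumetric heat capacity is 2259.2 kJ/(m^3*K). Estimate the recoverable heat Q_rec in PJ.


Step 1: Q_s = Vr*rhoc*dT/1e12 = 3.6526e+09*2259.2*166.76/1e12 = 1376.096 PJ
Step 2: Q_rec = Q_s * RF = 1376.096 * 0.173 = 238.06 PJ
Q_rec = 238.06 PJ


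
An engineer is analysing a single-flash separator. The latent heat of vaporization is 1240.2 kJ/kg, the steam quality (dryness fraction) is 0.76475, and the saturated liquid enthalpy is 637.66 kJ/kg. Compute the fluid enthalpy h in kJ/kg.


h = hf + x * hfg
h = 637.66 + 0.76475 * 1240.2
h = 1586.1 kJ/kg


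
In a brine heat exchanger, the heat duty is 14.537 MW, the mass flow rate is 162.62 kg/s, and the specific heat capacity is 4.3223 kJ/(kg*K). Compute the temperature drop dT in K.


dT = Q * 1000 / (mdot * cp)
dT = 14.537 * 1000 / (162.62 * 4.3223)
dT = 20.682 K


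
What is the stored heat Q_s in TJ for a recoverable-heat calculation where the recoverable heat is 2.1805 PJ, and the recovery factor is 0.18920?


Q_s = Q_rec / RF
Q_s = 2.1805 / 0.18920
Q_s = 11.52484 PJ
Convert: 11.52484 PJ * 1000.0 = 11525 TJ
Q_s = 11525 TJ


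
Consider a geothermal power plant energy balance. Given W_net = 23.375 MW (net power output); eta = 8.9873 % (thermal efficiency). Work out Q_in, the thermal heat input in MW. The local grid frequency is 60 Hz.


Q_in = W_net / (eta / 100)
Q_in = 23.375 / (8.9873 / 100)
Q_in = 260.09 MW


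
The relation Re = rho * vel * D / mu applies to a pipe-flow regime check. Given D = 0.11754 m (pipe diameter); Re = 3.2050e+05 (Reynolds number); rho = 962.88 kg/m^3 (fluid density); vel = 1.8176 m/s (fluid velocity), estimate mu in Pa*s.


mu = rho * vel * D / Re
mu = 962.88 * 1.8176 * 0.11754 / 3.2050e+05
mu = 0.00064184 Pa*s


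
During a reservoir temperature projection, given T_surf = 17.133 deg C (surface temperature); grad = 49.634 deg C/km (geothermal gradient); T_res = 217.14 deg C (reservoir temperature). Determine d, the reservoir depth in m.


d = (T_res - T_surf) / grad * 1000
d = (217.14 - 17.133) / 49.634 * 1000
d = 4029.6 m


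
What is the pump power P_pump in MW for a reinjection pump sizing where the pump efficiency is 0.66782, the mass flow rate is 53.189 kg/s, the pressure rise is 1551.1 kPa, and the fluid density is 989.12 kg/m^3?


P_pump = mdot * dP / (rho * eta)
P_pump = 53.189 * 1551.1 / (989.12 * 0.66782)
P_pump = 124.8973 kW
Convert: 124.8973 kW * 0.001 = 0.12490 MW
P_pump = 0.12490 MW


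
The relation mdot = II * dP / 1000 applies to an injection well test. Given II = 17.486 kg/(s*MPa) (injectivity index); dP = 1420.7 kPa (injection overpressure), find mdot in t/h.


mdot = II * dP / 1000
mdot = 17.486 * 1420.7 / 1000
mdot = 24.84236 kg/s
Convert: 24.84236 kg/s * 3.6 = 89.432 t/h
mdot = 89.432 t/h


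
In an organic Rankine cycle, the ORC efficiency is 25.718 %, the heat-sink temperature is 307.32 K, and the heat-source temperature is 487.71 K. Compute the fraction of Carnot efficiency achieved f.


f = (eta_orc/100) / (1 - Tc/Th)
f = (25.718/100) / (1 - 307.32/487.71)
f = 0.69532


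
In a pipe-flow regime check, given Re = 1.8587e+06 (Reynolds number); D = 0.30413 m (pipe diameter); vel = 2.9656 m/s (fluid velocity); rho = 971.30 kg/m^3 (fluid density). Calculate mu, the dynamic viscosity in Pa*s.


mu = rho * vel * D / Re
mu = 971.30 * 2.9656 * 0.30413 / 1.8587e+06
mu = 0.00047132 Pa*s


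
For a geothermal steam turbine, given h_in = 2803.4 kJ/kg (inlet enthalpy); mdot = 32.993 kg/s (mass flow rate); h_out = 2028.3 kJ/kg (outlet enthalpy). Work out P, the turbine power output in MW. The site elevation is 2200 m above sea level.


P = mdot * (h_in - h_out) / 1000
P = 32.993 * (2803.4 - 2028.3) / 1000
P = 25.573 MW


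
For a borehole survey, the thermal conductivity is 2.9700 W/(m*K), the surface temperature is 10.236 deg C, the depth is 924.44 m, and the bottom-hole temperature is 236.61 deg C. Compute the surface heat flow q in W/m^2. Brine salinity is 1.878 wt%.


Step 1: grad = (T_d - T_surf)/d * 1000 = (236.61 - 10.236)/924.44 * 1000 = 244.8769 deg C/km
Step 2: q = k * grad / 1000 = 2.97 * 244.8769 / 1000 = 0.72728 W/m^2
q = 0.72728 W/m^2


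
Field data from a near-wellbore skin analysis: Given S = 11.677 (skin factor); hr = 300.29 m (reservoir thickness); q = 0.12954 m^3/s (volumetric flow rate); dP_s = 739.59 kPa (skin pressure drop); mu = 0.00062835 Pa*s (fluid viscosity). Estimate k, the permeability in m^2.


k = S*q*mu / (2*pi*dP_s*1000*hr)
k = 11.677*0.12954*0.00062835 / (2*pi*739.59*1000*300.29)
k = 6.8112e-13 m^2


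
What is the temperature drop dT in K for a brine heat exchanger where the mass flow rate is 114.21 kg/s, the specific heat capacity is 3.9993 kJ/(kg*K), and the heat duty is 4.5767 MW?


dT = Q * 1000 / (mdot * cp)
dT = 4.5767 * 1000 / (114.21 * 3.9993)
dT = 10.020 K


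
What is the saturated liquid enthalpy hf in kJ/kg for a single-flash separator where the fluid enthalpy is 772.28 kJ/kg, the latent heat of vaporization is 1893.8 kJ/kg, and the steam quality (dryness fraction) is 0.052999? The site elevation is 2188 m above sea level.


hf = h - x * hfg
hf = 772.28 - 0.052999 * 1893.8
hf = 671.91 kJ/kg


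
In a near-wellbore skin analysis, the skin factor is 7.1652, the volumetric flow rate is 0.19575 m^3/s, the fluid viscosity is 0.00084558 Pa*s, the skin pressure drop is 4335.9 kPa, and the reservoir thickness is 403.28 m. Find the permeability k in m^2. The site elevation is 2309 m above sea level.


k = S*q*mu / (2*pi*dP_s*1000*hr)
k = 7.1652*0.19575*0.00084558 / (2*pi*4335.9*1000*403.28)
k = 1.0795e-13 m^2


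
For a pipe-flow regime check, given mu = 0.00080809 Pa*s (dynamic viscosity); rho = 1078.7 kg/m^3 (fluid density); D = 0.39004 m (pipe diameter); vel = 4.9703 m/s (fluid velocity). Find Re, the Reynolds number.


Re = rho * vel * D / mu
Re = 1078.7 * 4.9703 * 0.39004 / 0.00080809
Re = 2.5878e+06


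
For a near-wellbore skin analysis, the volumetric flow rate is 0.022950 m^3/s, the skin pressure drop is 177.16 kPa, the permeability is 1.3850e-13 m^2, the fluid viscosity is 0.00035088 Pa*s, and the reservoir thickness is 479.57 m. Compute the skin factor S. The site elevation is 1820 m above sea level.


S = dP_s * 1000 * 2*pi*k*hr / (q*mu)
S = 177.16 * 1000 * 2*pi*1.3850e-13*479.57 / (0.022950*0.00035088)
S = 9.1813


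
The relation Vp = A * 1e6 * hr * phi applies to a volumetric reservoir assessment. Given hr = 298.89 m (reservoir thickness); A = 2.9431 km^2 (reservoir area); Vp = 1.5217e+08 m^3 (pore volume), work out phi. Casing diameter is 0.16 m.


phi = Vp / (A * 1e6 * hr)
phi = 1.5217e+08 / (2.9431 * 1e6 * 298.89)
phi = 0.17299


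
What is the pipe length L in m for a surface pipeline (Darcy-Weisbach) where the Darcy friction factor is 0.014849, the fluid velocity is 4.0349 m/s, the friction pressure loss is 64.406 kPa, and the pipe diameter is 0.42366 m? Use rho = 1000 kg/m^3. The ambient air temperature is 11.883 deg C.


L = dP*1000*D / (f*rho*vel^2/2)
L = 64.406*1000*0.42366 / (0.014849*1000*4.0349^2/2)
L = 225.74 m


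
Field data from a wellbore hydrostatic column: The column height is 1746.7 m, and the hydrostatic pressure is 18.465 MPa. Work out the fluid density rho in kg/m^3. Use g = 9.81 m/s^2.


rho = P * 1e6 / (g * h)
rho = 18.465 * 1e6 / (9.81 * 1746.7)
rho = 1077.6 kg/m^3


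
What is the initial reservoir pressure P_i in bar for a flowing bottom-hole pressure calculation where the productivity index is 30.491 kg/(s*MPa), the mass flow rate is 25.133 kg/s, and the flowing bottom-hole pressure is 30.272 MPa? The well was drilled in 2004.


P_i = P_wf + mdot / PI
P_i = 30.272 + 25.133 / 30.491
P_i = 31.09628 MPa
Convert: 31.09628 MPa * 10.0 = 310.96 bar
P_i = 310.96 bar


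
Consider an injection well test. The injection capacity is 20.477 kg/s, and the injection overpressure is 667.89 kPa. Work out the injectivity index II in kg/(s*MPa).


II = mdot * 1000 / dP
II = 20.477 * 1000 / 667.89
II = 30.659 kg/(s*MPa)


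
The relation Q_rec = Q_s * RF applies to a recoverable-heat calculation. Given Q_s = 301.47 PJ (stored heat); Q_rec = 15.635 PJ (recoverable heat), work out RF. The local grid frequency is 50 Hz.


RF = Q_rec / Q_s
RF = 15.635 / 301.47
RF = 0.051863


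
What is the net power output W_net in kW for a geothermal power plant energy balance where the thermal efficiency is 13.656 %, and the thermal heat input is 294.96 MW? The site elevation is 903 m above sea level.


W_net = eta / 100 * Q_in
W_net = 13.656 / 100 * 294.96
W_net = 40.27974 MW
Convert: 40.27974 MW * 1000.0 = 40280 kW
W_net = 40280 kW


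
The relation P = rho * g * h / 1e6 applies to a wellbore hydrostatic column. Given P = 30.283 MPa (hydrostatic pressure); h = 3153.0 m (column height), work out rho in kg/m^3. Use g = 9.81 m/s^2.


rho = P * 1e6 / (g * h)
rho = 30.283 * 1e6 / (9.81 * 3153.0)
rho = 979.05 kg/m^3


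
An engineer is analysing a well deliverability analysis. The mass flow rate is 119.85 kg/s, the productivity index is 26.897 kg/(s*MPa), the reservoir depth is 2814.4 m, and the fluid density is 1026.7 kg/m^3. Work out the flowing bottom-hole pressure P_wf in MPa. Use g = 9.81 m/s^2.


Step 1: P_i = rho*g*h/1e6 = 1026.7*9.81*2814.4/1e6 = 28.34643 MPa
Step 2: P_wf = P_i - mdot/PI = 28.34643 - 119.85/26.897 = 23.891 MPa
P_wf = 23.891 MPa


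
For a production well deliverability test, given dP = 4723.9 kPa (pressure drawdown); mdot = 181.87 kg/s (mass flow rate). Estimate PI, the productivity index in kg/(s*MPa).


PI = mdot * 1000 / dP
PI = 181.87 * 1000 / 4723.9
PI = 38.500 kg/(s*MPa)


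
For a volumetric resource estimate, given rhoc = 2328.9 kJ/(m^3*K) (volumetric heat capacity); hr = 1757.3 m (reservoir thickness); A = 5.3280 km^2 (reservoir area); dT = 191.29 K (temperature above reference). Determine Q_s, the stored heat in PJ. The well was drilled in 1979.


Step 1: Vr = A*1e6*hr = 5.328*1e6*1757.3 = 9.362894e+09 m^3
Step 2: Q_s = Vr*rhoc*dT/1e12 = 9.362894e+09*2328.9*191.29/1e12 = 4171.1 PJ
Q_s = 4171.1 PJ


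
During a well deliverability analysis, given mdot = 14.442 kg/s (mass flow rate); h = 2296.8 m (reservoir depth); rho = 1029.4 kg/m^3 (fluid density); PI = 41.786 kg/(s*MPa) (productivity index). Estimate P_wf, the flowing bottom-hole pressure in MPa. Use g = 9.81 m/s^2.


Step 1: P_i = rho*g*h/1e6 = 1029.4*9.81*2296.8/1e6 = 23.19404 MPa
Step 2: P_wf = P_i - mdot/PI = 23.19404 - 14.442/41.786 = 22.848 MPa
P_wf = 22.848 MPa


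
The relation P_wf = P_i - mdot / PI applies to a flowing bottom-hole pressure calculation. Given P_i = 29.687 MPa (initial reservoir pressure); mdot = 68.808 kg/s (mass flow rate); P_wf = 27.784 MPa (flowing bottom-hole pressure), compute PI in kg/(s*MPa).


PI = mdot / (P_i - P_wf)
PI = 68.808 / (29.687 - 27.784)
PI = 36.158 kg/(s*MPa)


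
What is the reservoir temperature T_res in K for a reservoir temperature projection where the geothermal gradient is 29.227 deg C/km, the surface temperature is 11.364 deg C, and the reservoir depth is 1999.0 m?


T_res = T_surf + grad * d / 1000
T_res = 11.364 + 29.227 * 1999.0 / 1000
T_res = 69.78877 deg C
Convert to K: 69.78877 + 273.15 = 342.94 K
T_res = 342.94 K


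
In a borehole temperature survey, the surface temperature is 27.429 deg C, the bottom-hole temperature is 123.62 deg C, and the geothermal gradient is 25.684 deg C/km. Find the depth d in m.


d = (T_d - T_surf) / grad * 1000
d = (123.62 - 27.429) / 25.684 * 1000
d = 3745.2 m


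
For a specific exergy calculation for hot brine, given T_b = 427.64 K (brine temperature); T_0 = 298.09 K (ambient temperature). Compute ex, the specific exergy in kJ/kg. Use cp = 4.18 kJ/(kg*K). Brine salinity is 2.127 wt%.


ex = cp * ((T_b - T_0) - T_0 * ln(T_b/T_0))
ex = 4.18 * ((427.64 - 298.09) - 298.09 * ln(427.64/298.09))
ex = 91.849 kJ/kg


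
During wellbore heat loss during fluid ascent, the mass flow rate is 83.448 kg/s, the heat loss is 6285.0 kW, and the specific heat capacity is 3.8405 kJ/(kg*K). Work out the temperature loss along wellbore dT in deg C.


dT = Q_loss / (mdot * cp)
dT = 6285.0 / (83.448 * 3.8405)
dT = 19.61108 K
Convert (temperature difference, 1 K = 1 deg C): 19.61108 K = 19.61108 deg C
dT = 19.611 deg C


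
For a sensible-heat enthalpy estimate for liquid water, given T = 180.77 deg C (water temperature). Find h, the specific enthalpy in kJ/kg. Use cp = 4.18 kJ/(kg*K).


h = cp * T
h = 4.18 * 180.77
h = 755.62 kJ/kg


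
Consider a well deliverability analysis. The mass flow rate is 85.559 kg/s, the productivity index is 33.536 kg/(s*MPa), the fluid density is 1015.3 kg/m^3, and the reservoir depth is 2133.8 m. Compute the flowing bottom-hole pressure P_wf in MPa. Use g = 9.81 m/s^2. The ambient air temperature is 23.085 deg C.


Step 1: P_i = rho*g*h/1e6 = 1015.3*9.81*2133.8/1e6 = 21.25285 MPa
Step 2: P_wf = P_i - mdot/PI = 21.25285 - 85.559/33.536 = 18.702 MPa
P_wf = 18.702 MPa


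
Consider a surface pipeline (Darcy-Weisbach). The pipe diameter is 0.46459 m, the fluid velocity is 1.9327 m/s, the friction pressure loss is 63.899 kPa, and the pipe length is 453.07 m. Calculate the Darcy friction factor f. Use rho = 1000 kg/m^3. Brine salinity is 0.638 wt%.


f = dP*1000 / ((L/D)*(rho*vel^2/2))
f = 63.899*1000 / ((453.07/0.46459)*(1000*1.9327^2/2))
f = 0.035083


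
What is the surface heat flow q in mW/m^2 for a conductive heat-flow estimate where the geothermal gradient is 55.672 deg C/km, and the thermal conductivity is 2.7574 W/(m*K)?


q = k * grad / 1000
q = 2.7574 * 55.672 / 1000
q = 0.1535100 W/m^2
Convert: 0.1535100 W/m^2 * 1000.0 = 153.51 mW/m^2
q = 153.51 mW/m^2


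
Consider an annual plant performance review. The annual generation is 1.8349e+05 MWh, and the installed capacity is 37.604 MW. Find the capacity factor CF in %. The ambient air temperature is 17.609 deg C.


CF = E_a / (cap * 8760) * 100
CF = 1.8349e+05 / (37.604 * 8760) * 100
CF = 55.702 %


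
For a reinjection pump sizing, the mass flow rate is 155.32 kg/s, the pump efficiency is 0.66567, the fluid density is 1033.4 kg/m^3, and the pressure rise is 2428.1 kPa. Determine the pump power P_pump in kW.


P_pump = mdot * dP / (rho * eta)
P_pump = 155.32 * 2428.1 / (1033.4 * 0.66567)
P_pump = 548.23 kW


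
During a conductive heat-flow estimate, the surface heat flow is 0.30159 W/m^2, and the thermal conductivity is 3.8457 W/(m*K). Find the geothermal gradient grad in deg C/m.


grad = q * 1000 / k
grad = 0.30159 * 1000 / 3.8457
grad = 78.42265 deg C/km
Convert: 78.42265 deg C/km * 0.001 = 0.078423 deg C/m
grad = 0.078423 deg C/m
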